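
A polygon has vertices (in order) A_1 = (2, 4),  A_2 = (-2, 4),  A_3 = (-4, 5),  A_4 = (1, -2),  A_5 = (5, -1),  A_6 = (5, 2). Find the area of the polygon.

32.5

Apply Gauss's area formula: 2A = Σ (x_i·y_{i+1} − x_{i+1}·y_i), indices taken mod 6.
Σ = (16) + (6) + (3) + (9) + (15) + (16) = 65
Area = |Σ|/2 = 32.5.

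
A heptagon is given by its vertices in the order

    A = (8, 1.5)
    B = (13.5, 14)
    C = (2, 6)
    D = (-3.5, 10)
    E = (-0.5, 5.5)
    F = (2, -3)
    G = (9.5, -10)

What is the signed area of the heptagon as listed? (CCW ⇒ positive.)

132.375

Apply the surveyor's formula: 2A = Σ (x_i·y_{i+1} − x_{i+1}·y_i), indices taken mod 7.
Σ = (91.75) + (53) + (41) + (-14.25) + (-9.5) + (8.5) + (94.25) = 264.75
Signed area = Σ/2 = 132.375 (positive ⇒ counter-clockwise traversal).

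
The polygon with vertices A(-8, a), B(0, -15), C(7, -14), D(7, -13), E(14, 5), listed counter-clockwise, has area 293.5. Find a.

7

The doubled signed area Σ (x_i y_{i+1} − x_{i+1} y_i) is linear in a.
With a=0 it equals 489; the coefficient of a is 14 (from the two edges through A).
So 14·a + 489 = 2·293.5 = 587 ⇒ a = 7.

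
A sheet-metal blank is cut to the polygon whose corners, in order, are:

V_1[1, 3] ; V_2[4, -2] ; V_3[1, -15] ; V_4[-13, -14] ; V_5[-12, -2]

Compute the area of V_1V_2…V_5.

228.5

V_1→V_2: (1)(-2) − (4)(3) = -14
V_2→V_3: (4)(-15) − (1)(-2) = -58
V_3→V_4: (1)(-14) − (-13)(-15) = -209
V_4→V_5: (-13)(-2) − (-12)(-14) = -142
V_5→V_1: (-12)(3) − (1)(-2) = -34
Σ = -457
Area = |Σ|/2 = 228.5.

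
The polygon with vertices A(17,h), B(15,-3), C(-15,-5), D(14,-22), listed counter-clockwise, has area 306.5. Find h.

-10

Write out the shoelace sum; only the two edges meeting at A involve h:
2·Area = [(14·h − 17·(-22)) + (17·(-3) − 15·h)] + 280
       = -1·h + 603 = 613
⇒ h = -10.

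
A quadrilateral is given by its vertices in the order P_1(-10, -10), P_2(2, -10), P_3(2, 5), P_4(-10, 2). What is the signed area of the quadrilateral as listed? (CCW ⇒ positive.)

Cross-terms: 120, 30, 54, 120  ⇒  Σ = 324
Signed area = Σ/2 = 162 (positive ⇒ counter-clockwise traversal).

162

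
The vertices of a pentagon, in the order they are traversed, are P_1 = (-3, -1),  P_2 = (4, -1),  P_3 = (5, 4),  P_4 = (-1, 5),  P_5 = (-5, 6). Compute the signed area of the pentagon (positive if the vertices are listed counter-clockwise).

49.5

P_1→P_2: (-3)(-1) − (4)(-1) = 7
P_2→P_3: (4)(4) − (5)(-1) = 21
P_3→P_4: (5)(5) − (-1)(4) = 29
P_4→P_5: (-1)(6) − (-5)(5) = 19
P_5→P_1: (-5)(-1) − (-3)(6) = 23
Σ = 99
Signed area = Σ/2 = 49.5 (positive ⇒ counter-clockwise traversal).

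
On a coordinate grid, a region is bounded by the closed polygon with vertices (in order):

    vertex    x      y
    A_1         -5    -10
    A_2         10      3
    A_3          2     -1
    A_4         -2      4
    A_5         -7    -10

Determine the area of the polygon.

Apply the surveyor's formula: 2A = Σ (x_i·y_{i+1} − x_{i+1}·y_i), indices taken mod 5.
Σ = (85) + (-16) + (6) + (48) + (20) = 143
Area = |Σ|/2 = 71.5.

71.5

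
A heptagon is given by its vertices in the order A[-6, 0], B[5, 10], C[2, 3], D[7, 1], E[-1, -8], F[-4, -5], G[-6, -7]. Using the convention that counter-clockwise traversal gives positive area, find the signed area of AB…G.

-105

A→B: (-6)(10) − (5)(0) = -60
B→C: (5)(3) − (2)(10) = -5
C→D: (2)(1) − (7)(3) = -19
D→E: (7)(-8) − (-1)(1) = -55
E→F: (-1)(-5) − (-4)(-8) = -27
F→G: (-4)(-7) − (-6)(-5) = -2
G→A: (-6)(0) − (-6)(-7) = -42
Σ = -210
Signed area = Σ/2 = -105 (negative ⇒ clockwise traversal).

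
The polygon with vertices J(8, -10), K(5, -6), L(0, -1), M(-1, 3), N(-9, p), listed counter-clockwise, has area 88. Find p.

-7

Write out the shoelace sum; only the two edges meeting at N involve p:
2·Area = [((-1)·p − (-9)·3) + ((-9)·(-10) − 8·p)] + -4
       = -9·p + 113 = 176
⇒ p = -7.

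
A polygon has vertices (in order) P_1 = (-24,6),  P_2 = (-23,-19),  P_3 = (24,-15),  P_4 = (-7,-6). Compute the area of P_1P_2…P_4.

480

Apply the shoelace (surveyor's) formula: 2A = Σ (x_i·y_{i+1} − x_{i+1}·y_i), indices taken mod 4.
Σ = (594) + (801) + (-249) + (-186) = 960
Area = |Σ|/2 = 480.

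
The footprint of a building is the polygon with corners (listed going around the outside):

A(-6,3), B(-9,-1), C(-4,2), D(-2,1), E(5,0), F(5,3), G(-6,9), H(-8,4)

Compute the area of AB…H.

Σ = (33) + (-22) + (0) + (-5) + (15) + (63) + (48) + (0) = 132
Area = |Σ|/2 = 66.

66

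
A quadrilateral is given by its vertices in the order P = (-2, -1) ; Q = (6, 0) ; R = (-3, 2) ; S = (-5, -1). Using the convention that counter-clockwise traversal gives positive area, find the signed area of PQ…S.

Apply the shoelace formula: 2A = Σ (x_i·y_{i+1} − x_{i+1}·y_i), indices taken mod 4.
Σ = (6) + (12) + (13) + (3) = 34
Signed area = Σ/2 = 17 (positive ⇒ counter-clockwise traversal).

17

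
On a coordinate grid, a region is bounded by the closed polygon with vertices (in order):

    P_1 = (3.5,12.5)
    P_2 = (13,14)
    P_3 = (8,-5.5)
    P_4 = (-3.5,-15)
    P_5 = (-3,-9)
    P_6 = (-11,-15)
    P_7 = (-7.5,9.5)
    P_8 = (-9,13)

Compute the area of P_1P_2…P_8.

Apply Gauss's area formula: 2A = Σ (x_i·y_{i+1} − x_{i+1}·y_i), indices taken mod 8.
Σ = (-113.5) + (-183.5) + (-139.25) + (-13.5) + (-54) + (-217) + (-12) + (-158) = -890.75
Area = |Σ|/2 = 445.375.

445.375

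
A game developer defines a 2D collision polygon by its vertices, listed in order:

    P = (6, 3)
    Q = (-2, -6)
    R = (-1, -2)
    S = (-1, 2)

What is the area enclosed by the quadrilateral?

Cross-terms: -30, -2, -4, -15  ⇒  Σ = -51
Area = |Σ|/2 = 25.5.

25.5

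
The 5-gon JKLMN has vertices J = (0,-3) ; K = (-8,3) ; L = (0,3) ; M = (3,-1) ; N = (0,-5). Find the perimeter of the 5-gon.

|JK| = √((-8)² + (6)²) = √100 = 10
|KL| = √((8)² + (0)²) = √64 = 8
|LM| = √((3)² + (-4)²) = √25 = 5
|MN| = √((-3)² + (-4)²) = √25 = 5
|NJ| = √((0)² + (2)²) = √4 = 2
Perimeter = 10 + 8 + 5 + 5 + 2 = 30.

30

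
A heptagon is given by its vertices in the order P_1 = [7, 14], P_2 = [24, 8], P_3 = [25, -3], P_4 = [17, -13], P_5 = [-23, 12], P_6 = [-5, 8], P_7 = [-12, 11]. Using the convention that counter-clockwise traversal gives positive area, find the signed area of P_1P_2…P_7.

-624.5

Apply the shoelace formula: 2A = Σ (x_i·y_{i+1} − x_{i+1}·y_i), indices taken mod 7.
Cross-terms: -280, -272, -274, -95, -124, 41, -245  ⇒  Σ = -1249
Signed area = Σ/2 = -624.5 (negative ⇒ clockwise traversal).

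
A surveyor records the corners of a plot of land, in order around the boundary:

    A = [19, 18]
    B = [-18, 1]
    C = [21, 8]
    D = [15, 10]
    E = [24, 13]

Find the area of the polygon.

Apply the shoelace formula: 2A = Σ (x_i·y_{i+1} − x_{i+1}·y_i), indices taken mod 5.
Σ = (343) + (-165) + (90) + (-45) + (185) = 408
Area = |Σ|/2 = 204.

204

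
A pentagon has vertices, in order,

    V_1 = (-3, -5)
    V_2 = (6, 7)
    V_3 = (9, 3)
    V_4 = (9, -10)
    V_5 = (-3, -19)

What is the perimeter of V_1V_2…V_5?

62

|V_1V_2| = √((9)² + (12)²) = √225 = 15
|V_2V_3| = √((3)² + (-4)²) = √25 = 5
|V_3V_4| = √((0)² + (-13)²) = √169 = 13
|V_4V_5| = √((-12)² + (-9)²) = √225 = 15
|V_5V_1| = √((0)² + (14)²) = √196 = 14
Perimeter = 15 + 5 + 13 + 15 + 14 = 62.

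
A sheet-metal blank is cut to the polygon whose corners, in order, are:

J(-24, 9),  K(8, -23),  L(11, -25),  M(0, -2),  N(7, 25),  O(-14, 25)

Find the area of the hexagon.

762

Apply Gauss's area formula: 2A = Σ (x_i·y_{i+1} − x_{i+1}·y_i), indices taken mod 6.
Σ = (480) + (53) + (-22) + (14) + (525) + (474) = 1524
Area = |Σ|/2 = 762.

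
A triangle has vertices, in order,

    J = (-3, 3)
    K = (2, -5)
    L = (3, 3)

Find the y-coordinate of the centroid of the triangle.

Apply the shoelace (surveyor's) formula. First the cross-terms c_i = x_i·y_{i+1} − x_{i+1}·y_i:
  9, 21, 18  ⇒  2A = 48, A = 24.
Then Σ (y_i + y_{i+1})·c_i = 48, so ȳ = 48 / (6·24) = 1/3.

1/3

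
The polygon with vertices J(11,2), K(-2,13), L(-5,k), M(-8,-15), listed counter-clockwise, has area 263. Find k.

The doubled signed area Σ (x_i y_{i+1} − x_{i+1} y_i) is linear in k.
With k=0 it equals 436; the coefficient of k is 6 (from the two edges through L).
So 6·k + 436 = 2·263 = 526 ⇒ k = 15.

15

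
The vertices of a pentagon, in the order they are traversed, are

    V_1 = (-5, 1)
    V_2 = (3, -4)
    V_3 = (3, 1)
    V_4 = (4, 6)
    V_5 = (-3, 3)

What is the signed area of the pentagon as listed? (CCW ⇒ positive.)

Apply the shoelace formula: 2A = Σ (x_i·y_{i+1} − x_{i+1}·y_i), indices taken mod 5.
Σ = (17) + (15) + (14) + (30) + (12) = 88
Signed area = Σ/2 = 44 (positive ⇒ counter-clockwise traversal).

44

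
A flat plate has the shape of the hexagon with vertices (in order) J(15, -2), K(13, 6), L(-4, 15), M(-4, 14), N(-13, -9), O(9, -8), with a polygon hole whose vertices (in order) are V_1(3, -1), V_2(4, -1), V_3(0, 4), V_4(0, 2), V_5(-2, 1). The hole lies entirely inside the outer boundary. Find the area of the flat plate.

Outer boundary:
Apply the shoelace (surveyor's) formula: 2A = Σ (x_i·y_{i+1} − x_{i+1}·y_i), indices taken mod 6.
J→K: (15)(6) − (13)(-2) = 116
K→L: (13)(15) − (-4)(6) = 219
L→M: (-4)(14) − (-4)(15) = 4
M→N: (-4)(-9) − (-13)(14) = 218
N→O: (-13)(-8) − (9)(-9) = 185
O→J: (9)(-2) − (15)(-8) = 102
Σ = 844
Area = |Σ|/2 = 422.
Hole:
Cross-terms: 1, 16, 0, 4, -1  ⇒  Σ = 20
Area = |Σ|/2 = 10.
Net area = 422 − 10 = 412.

412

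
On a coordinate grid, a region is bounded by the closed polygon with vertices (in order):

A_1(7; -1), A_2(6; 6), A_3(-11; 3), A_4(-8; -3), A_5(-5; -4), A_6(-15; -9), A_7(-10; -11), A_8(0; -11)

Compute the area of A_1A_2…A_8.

226.5

Apply the shoelace (surveyor's) formula: 2A = Σ (x_i·y_{i+1} − x_{i+1}·y_i), indices taken mod 8.
A_1→A_2: (7)(6) − (6)(-1) = 48
A_2→A_3: (6)(3) − (-11)(6) = 84
A_3→A_4: (-11)(-3) − (-8)(3) = 57
A_4→A_5: (-8)(-4) − (-5)(-3) = 17
A_5→A_6: (-5)(-9) − (-15)(-4) = -15
A_6→A_7: (-15)(-11) − (-10)(-9) = 75
A_7→A_8: (-10)(-11) − (0)(-11) = 110
A_8→A_1: (0)(-1) − (7)(-11) = 77
Σ = 453
Area = |Σ|/2 = 226.5.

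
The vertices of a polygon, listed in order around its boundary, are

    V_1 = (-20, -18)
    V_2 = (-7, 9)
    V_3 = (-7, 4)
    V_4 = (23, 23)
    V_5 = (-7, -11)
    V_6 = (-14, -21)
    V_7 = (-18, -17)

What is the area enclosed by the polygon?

389.5

Apply the shoelace (surveyor's) formula: 2A = Σ (x_i·y_{i+1} − x_{i+1}·y_i), indices taken mod 7.
Cross-terms: -306, 35, -253, -92, -7, -140, -16  ⇒  Σ = -779
Area = |Σ|/2 = 389.5.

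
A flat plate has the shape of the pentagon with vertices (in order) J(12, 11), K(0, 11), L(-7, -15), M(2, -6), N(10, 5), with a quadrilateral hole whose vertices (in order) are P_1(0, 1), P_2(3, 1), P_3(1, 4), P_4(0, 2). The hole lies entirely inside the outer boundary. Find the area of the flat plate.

195.5

Outer boundary:
Σ = (132) + (77) + (72) + (70) + (50) = 401
Area = |Σ|/2 = 200.5.
Hole:
Cross-terms: -3, 11, 2, 0  ⇒  Σ = 10
Area = |Σ|/2 = 5.
Net area = 200.5 − 5 = 195.5.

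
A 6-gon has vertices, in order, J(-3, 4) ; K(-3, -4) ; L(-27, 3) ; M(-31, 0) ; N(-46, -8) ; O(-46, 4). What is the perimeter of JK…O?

|JK| = √((0)² + (-8)²) = √64 = 8
|KL| = √((-24)² + (7)²) = √625 = 25
|LM| = √((-4)² + (-3)²) = √25 = 5
|MN| = √((-15)² + (-8)²) = √289 = 17
|NO| = √((0)² + (12)²) = √144 = 12
|OJ| = √((43)² + (0)²) = √1849 = 43
Perimeter = 8 + 25 + 5 + 17 + 12 + 43 = 110.

110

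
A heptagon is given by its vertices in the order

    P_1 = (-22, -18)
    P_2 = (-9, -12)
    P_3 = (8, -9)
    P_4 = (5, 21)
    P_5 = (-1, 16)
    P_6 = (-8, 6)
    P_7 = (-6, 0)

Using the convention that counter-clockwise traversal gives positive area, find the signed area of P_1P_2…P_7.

429.5

Apply Gauss's area formula: 2A = Σ (x_i·y_{i+1} − x_{i+1}·y_i), indices taken mod 7.
Σ = (102) + (177) + (213) + (101) + (122) + (36) + (108) = 859
Signed area = Σ/2 = 429.5 (positive ⇒ counter-clockwise traversal).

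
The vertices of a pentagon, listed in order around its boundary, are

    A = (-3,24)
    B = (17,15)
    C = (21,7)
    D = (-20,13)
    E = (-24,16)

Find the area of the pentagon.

386

Apply the shoelace (surveyor's) formula: 2A = Σ (x_i·y_{i+1} − x_{i+1}·y_i), indices taken mod 5.
Σ = (-453) + (-196) + (413) + (-8) + (-528) = -772
Area = |Σ|/2 = 386.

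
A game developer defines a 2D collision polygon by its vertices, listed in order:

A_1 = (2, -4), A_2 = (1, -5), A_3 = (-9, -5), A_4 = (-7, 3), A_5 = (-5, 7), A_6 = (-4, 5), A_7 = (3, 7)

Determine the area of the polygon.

109

Apply the surveyor's formula: 2A = Σ (x_i·y_{i+1} − x_{i+1}·y_i), indices taken mod 7.
A_1→A_2: (2)(-5) − (1)(-4) = -6
A_2→A_3: (1)(-5) − (-9)(-5) = -50
A_3→A_4: (-9)(3) − (-7)(-5) = -62
A_4→A_5: (-7)(7) − (-5)(3) = -34
A_5→A_6: (-5)(5) − (-4)(7) = 3
A_6→A_7: (-4)(7) − (3)(5) = -43
A_7→A_1: (3)(-4) − (2)(7) = -26
Σ = -218
Area = |Σ|/2 = 109.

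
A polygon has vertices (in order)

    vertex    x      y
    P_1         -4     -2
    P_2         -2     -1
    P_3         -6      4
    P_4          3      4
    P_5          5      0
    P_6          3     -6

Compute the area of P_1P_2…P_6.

65

Σ = (0) + (-14) + (-36) + (-20) + (-30) + (-30) = -130
Area = |Σ|/2 = 65.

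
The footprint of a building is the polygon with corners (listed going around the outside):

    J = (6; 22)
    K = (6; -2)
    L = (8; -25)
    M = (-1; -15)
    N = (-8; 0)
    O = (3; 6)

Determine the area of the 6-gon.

Cross-terms: -144, -134, -145, -120, -48, 30  ⇒  Σ = -561
Area = |Σ|/2 = 280.5.

280.5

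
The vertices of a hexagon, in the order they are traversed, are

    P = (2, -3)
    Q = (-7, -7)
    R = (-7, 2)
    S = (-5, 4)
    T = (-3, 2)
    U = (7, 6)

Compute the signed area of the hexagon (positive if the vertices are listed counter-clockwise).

-89.5

Apply the surveyor's formula: 2A = Σ (x_i·y_{i+1} − x_{i+1}·y_i), indices taken mod 6.
Σ = (-35) + (-63) + (-18) + (2) + (-32) + (-33) = -179
Signed area = Σ/2 = -89.5 (negative ⇒ clockwise traversal).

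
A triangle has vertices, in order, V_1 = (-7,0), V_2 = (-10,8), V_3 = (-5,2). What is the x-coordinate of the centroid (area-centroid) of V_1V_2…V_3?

Apply Gauss's area formula. First the cross-terms c_i = x_i·y_{i+1} − x_{i+1}·y_i:
  -56, 20, 14  ⇒  2A = -22, A = -11.
Then Σ (x_i + x_{i+1})·c_i = 484, so x̄ = 484 / (6·(-11)) = -22/3.

-22/3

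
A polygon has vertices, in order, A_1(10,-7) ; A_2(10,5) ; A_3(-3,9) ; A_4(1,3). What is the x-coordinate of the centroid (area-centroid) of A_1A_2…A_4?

Apply the surveyor's formula. First the cross-terms c_i = x_i·y_{i+1} − x_{i+1}·y_i:
  120, 105, -18, -37  ⇒  2A = 170, A = 85.
Then Σ (x_i + x_{i+1})·c_i = 2764, so x̄ = 2764 / (6·85) = 1382/255.

1382/255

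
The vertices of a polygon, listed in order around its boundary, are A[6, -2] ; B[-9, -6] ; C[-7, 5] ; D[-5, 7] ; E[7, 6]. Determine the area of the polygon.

147

Apply the surveyor's formula: 2A = Σ (x_i·y_{i+1} − x_{i+1}·y_i), indices taken mod 5.
Σ = (-54) + (-87) + (-24) + (-79) + (-50) = -294
Area = |Σ|/2 = 147.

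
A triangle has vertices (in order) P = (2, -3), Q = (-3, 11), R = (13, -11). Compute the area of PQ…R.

Σ = (13) + (-110) + (-17) = -114
Area = |Σ|/2 = 57.

57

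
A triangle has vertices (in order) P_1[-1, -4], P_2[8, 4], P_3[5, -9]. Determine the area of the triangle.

46.5

Apply the shoelace (surveyor's) formula: 2A = Σ (x_i·y_{i+1} − x_{i+1}·y_i), indices taken mod 3.
Σ = (28) + (-92) + (-29) = -93
Area = |Σ|/2 = 46.5.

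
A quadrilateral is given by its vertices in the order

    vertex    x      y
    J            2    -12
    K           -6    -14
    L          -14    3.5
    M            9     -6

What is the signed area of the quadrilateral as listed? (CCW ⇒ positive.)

-180.25

Apply the shoelace (surveyor's) formula: 2A = Σ (x_i·y_{i+1} − x_{i+1}·y_i), indices taken mod 4.
J→K: (2)(-14) − (-6)(-12) = -100
K→L: (-6)(3.5) − (-14)(-14) = -217
L→M: (-14)(-6) − (9)(3.5) = 52.5
M→J: (9)(-12) − (2)(-6) = -96
Σ = -360.5
Signed area = Σ/2 = -180.25 (negative ⇒ clockwise traversal).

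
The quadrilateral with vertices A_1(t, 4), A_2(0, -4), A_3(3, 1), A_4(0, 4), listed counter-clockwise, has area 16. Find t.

Write out the shoelace sum; only the two edges meeting at A_1 involve t:
2·Area = [(0·4 − t·4) + (t·(-4) − 0·4)] + 24
       = -8·t + 24 = 32
⇒ t = -1.

-1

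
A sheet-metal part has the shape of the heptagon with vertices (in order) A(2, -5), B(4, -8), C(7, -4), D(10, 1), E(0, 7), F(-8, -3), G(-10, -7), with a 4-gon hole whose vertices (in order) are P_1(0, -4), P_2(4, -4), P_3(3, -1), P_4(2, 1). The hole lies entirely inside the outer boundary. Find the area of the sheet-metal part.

Outer boundary:
Apply the surveyor's formula: 2A = Σ (x_i·y_{i+1} − x_{i+1}·y_i), indices taken mod 7.
Cross-terms: 4, 40, 47, 70, 56, 26, 64  ⇒  Σ = 307
Area = |Σ|/2 = 153.5.
Hole:
Apply the shoelace formula: 2A = Σ (x_i·y_{i+1} − x_{i+1}·y_i), indices taken mod 4.
Cross-terms: 16, 8, 5, -8  ⇒  Σ = 21
Area = |Σ|/2 = 10.5.
Net area = 153.5 − 10.5 = 143.

143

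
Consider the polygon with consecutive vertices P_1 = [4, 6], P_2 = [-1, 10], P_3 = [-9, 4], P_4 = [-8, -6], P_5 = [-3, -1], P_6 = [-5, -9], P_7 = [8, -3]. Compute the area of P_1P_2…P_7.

188.5

Apply Gauss's area formula: 2A = Σ (x_i·y_{i+1} − x_{i+1}·y_i), indices taken mod 7.
Σ = (46) + (86) + (86) + (-10) + (22) + (87) + (60) = 377
Area = |Σ|/2 = 188.5.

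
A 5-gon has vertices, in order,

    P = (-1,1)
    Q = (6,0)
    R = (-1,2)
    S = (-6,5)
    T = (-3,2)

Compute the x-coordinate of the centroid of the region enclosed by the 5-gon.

Apply the shoelace formula. First the cross-terms c_i = x_i·y_{i+1} − x_{i+1}·y_i:
  -6, 12, 7, 3, -1  ⇒  2A = 15, A = 7.5.
Then Σ (x_i + x_{i+1})·c_i = -42, so x̄ = -42 / (6·7.5) = -14/15.

-14/15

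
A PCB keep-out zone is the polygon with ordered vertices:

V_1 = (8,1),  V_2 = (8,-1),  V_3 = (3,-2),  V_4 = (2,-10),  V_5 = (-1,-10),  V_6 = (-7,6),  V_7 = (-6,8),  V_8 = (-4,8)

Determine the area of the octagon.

Apply the surveyor's formula: 2A = Σ (x_i·y_{i+1} − x_{i+1}·y_i), indices taken mod 8.
Σ = (-16) + (-13) + (-26) + (-30) + (-76) + (-20) + (-16) + (-68) = -265
Area = |Σ|/2 = 132.5.

132.5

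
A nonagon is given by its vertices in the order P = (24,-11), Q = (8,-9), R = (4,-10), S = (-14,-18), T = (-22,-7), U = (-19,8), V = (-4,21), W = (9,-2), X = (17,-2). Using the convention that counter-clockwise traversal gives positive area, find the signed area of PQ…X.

Σ = (-128) + (-44) + (-212) + (-298) + (-309) + (-367) + (-181) + (16) + (-139) = -1662
Signed area = Σ/2 = -831 (negative ⇒ clockwise traversal).

-831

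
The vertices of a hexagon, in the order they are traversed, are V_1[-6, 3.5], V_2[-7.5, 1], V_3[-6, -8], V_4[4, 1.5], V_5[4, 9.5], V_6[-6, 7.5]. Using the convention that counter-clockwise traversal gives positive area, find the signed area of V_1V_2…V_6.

126.125

Apply the shoelace formula: 2A = Σ (x_i·y_{i+1} − x_{i+1}·y_i), indices taken mod 6.
Σ = (20.25) + (66) + (23) + (32) + (87) + (24) = 252.25
Signed area = Σ/2 = 126.125 (positive ⇒ counter-clockwise traversal).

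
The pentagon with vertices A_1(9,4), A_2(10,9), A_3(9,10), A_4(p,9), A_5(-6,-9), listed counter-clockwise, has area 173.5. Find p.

The doubled signed area Σ (x_i y_{i+1} − x_{i+1} y_i) is linear in p.
With p=0 it equals 252; the coefficient of p is -19 (from the two edges through A_4).
So -19·p + 252 = 2·173.5 = 347 ⇒ p = -5.

-5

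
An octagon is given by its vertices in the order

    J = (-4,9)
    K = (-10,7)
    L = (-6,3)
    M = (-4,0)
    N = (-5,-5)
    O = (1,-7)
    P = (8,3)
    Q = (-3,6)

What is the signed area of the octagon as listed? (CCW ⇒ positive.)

129.5

Apply Gauss's area formula: 2A = Σ (x_i·y_{i+1} − x_{i+1}·y_i), indices taken mod 8.
Cross-terms: 62, 12, 12, 20, 40, 59, 57, -3  ⇒  Σ = 259
Signed area = Σ/2 = 129.5 (positive ⇒ counter-clockwise traversal).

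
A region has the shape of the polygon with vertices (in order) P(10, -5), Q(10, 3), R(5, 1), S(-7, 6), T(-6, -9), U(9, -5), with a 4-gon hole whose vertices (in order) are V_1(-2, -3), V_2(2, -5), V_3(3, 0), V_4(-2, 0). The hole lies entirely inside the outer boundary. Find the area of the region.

145

Outer boundary:
Apply Gauss's area formula: 2A = Σ (x_i·y_{i+1} − x_{i+1}·y_i), indices taken mod 6.
Σ = (80) + (-5) + (37) + (99) + (111) + (5) = 327
Area = |Σ|/2 = 163.5.
Hole:
V_1→V_2: (-2)(-5) − (2)(-3) = 16
V_2→V_3: (2)(0) − (3)(-5) = 15
V_3→V_4: (3)(0) − (-2)(0) = 0
V_4→V_1: (-2)(-3) − (-2)(0) = 6
Σ = 37
Area = |Σ|/2 = 18.5.
Net area = 163.5 − 18.5 = 145.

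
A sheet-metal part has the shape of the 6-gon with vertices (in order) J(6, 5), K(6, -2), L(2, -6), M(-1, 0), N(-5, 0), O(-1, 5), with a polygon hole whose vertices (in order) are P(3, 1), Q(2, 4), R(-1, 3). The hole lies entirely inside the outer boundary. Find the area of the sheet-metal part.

65

Outer boundary:
Apply Gauss's area formula: 2A = Σ (x_i·y_{i+1} − x_{i+1}·y_i), indices taken mod 6.
Σ = (-42) + (-32) + (-6) + (0) + (-25) + (-35) = -140
Area = |Σ|/2 = 70.
Hole:
Apply the surveyor's formula: 2A = Σ (x_i·y_{i+1} − x_{i+1}·y_i), indices taken mod 3.
Cross-terms: 10, 10, -10  ⇒  Σ = 10
Area = |Σ|/2 = 5.
Net area = 70 − 5 = 65.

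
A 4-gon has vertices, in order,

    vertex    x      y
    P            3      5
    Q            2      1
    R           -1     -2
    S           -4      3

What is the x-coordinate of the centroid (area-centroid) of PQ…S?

Apply the shoelace (surveyor's) formula. First the cross-terms c_i = x_i·y_{i+1} − x_{i+1}·y_i:
  -7, -3, -11, -29  ⇒  2A = -50, A = -25.
Then Σ (x_i + x_{i+1})·c_i = 46, so x̄ = 46 / (6·(-25)) = -23/75.

-23/75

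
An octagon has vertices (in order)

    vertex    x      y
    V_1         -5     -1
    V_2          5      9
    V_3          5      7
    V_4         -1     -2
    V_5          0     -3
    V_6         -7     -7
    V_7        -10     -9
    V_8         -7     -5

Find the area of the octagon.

54.5

Apply the shoelace (surveyor's) formula: 2A = Σ (x_i·y_{i+1} − x_{i+1}·y_i), indices taken mod 8.
Σ = (-40) + (-10) + (-3) + (3) + (-21) + (-7) + (-13) + (-18) = -109
Area = |Σ|/2 = 54.5.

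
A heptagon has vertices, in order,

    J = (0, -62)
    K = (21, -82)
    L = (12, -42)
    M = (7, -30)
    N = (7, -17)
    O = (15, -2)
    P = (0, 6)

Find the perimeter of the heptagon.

|JK| = √((21)² + (-20)²) = √841 = 29
|KL| = √((-9)² + (40)²) = √1681 = 41
|LM| = √((-5)² + (12)²) = √169 = 13
|MN| = √((0)² + (13)²) = √169 = 13
|NO| = √((8)² + (15)²) = √289 = 17
|OP| = √((-15)² + (8)²) = √289 = 17
|PJ| = √((0)² + (-68)²) = √4624 = 68
Perimeter = 29 + 41 + 13 + 13 + 17 + 17 + 68 = 198.

198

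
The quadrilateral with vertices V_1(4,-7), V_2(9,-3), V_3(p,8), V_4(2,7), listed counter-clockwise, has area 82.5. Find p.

Write out the shoelace sum; only the two edges meeting at V_3 involve p:
2·Area = [(9·8 − p·(-3)) + (p·7 − 2·8)] + 9
       = 10·p + 65 = 165
⇒ p = 10.

10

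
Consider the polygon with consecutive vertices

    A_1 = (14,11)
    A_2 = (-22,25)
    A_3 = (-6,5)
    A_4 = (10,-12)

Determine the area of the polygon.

Apply the shoelace formula: 2A = Σ (x_i·y_{i+1} − x_{i+1}·y_i), indices taken mod 4.
Σ = (592) + (40) + (22) + (278) = 932
Area = |Σ|/2 = 466.

466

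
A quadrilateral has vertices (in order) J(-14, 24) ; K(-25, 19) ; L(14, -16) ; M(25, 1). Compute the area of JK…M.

748

Σ = (334) + (134) + (414) + (614) = 1496
Area = |Σ|/2 = 748.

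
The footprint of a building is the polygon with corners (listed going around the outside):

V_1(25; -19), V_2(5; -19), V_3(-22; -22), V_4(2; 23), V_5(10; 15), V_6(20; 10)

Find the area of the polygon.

Σ = (-380) + (-528) + (-462) + (-200) + (-200) + (-630) = -2400
Area = |Σ|/2 = 1200.

1200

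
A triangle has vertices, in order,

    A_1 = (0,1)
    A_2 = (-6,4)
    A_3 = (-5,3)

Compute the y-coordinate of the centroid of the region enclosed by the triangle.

Apply the shoelace formula. First the cross-terms c_i = x_i·y_{i+1} − x_{i+1}·y_i:
  6, 2, -5  ⇒  2A = 3, A = 1.5.
Then Σ (y_i + y_{i+1})·c_i = 24, so ȳ = 24 / (6·1.5) = 8/3.

8/3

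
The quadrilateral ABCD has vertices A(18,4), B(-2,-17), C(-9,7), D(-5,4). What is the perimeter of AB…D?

82

|AB| = √((-20)² + (-21)²) = √841 = 29
|BC| = √((-7)² + (24)²) = √625 = 25
|CD| = √((4)² + (-3)²) = √25 = 5
|DA| = √((23)² + (0)²) = √529 = 23
Perimeter = 29 + 25 + 5 + 23 = 82.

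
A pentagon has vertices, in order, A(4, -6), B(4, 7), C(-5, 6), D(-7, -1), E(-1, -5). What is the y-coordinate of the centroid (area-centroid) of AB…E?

94/109

Apply Gauss's area formula. First the cross-terms c_i = x_i·y_{i+1} − x_{i+1}·y_i:
  52, 59, 47, 34, 26  ⇒  2A = 218, A = 109.
Then Σ (y_i + y_{i+1})·c_i = 564, so ȳ = 564 / (6·109) = 94/109.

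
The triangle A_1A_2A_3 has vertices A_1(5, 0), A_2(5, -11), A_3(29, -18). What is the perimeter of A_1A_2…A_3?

66

|A_1A_2| = √((0)² + (-11)²) = √121 = 11
|A_2A_3| = √((24)² + (-7)²) = √625 = 25
|A_3A_1| = √((-24)² + (18)²) = √900 = 30
Perimeter = 11 + 25 + 30 = 66.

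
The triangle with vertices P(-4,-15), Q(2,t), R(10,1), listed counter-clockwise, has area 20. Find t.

Write out the shoelace sum; only the two edges meeting at Q involve t:
2·Area = [((-4)·t − 2·(-15)) + (2·1 − 10·t)] + -146
       = -14·t + -114 = 40
⇒ t = -11.

-11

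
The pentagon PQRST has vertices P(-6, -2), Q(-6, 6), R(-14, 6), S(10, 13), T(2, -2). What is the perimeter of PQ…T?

|PQ| = √((0)² + (8)²) = √64 = 8
|QR| = √((-8)² + (0)²) = √64 = 8
|RS| = √((24)² + (7)²) = √625 = 25
|ST| = √((-8)² + (-15)²) = √289 = 17
|TP| = √((-8)² + (0)²) = √64 = 8
Perimeter = 8 + 8 + 25 + 17 + 8 = 66.

66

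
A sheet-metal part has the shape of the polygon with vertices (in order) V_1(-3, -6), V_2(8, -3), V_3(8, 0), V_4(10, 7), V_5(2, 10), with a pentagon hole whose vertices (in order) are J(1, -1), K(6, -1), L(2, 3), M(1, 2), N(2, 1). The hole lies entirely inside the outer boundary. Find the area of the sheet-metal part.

Outer boundary:
Cross-terms: 57, 24, 56, 86, 18  ⇒  Σ = 241
Area = |Σ|/2 = 120.5.
Hole:
Apply Gauss's area formula: 2A = Σ (x_i·y_{i+1} − x_{i+1}·y_i), indices taken mod 5.
Cross-terms: 5, 20, 1, -3, -3  ⇒  Σ = 20
Area = |Σ|/2 = 10.
Net area = 120.5 − 10 = 110.5.

110.5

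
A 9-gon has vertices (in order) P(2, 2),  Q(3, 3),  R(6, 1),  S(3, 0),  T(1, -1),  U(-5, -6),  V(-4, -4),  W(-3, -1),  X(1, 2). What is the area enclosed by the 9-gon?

Σ = (0) + (-15) + (-3) + (-3) + (-11) + (-4) + (-8) + (-5) + (-2) = -51
Area = |Σ|/2 = 25.5.

25.5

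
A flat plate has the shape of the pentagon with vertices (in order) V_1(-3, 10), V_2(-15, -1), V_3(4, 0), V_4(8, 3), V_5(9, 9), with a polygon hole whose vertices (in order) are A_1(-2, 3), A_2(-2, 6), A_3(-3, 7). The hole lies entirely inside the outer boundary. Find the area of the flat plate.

164

Outer boundary:
Apply the shoelace formula: 2A = Σ (x_i·y_{i+1} − x_{i+1}·y_i), indices taken mod 5.
Σ = (153) + (4) + (12) + (45) + (117) = 331
Area = |Σ|/2 = 165.5.
Hole:
Apply the shoelace formula: 2A = Σ (x_i·y_{i+1} − x_{i+1}·y_i), indices taken mod 3.
Cross-terms: -6, 4, 5  ⇒  Σ = 3
Area = |Σ|/2 = 1.5.
Net area = 165.5 − 1.5 = 164.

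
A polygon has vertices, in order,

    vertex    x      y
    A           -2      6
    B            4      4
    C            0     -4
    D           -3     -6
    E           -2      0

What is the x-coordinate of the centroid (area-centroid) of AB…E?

Apply Gauss's area formula. First the cross-terms c_i = x_i·y_{i+1} − x_{i+1}·y_i:
  -32, -16, -12, -12, -12  ⇒  2A = -84, A = -42.
Then Σ (x_i + x_{i+1})·c_i = 16, so x̄ = 16 / (6·(-42)) = -4/63.

-4/63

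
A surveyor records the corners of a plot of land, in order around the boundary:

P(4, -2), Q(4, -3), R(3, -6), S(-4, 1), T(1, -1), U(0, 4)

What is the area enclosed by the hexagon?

24.5

Apply the shoelace formula: 2A = Σ (x_i·y_{i+1} − x_{i+1}·y_i), indices taken mod 6.
Σ = (-4) + (-15) + (-21) + (3) + (4) + (-16) = -49
Area = |Σ|/2 = 24.5.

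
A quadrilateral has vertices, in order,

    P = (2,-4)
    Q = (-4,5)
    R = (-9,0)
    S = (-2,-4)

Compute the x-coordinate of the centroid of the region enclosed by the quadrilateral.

Apply the shoelace (surveyor's) formula. First the cross-terms c_i = x_i·y_{i+1} − x_{i+1}·y_i:
  -6, 45, 36, 16  ⇒  2A = 91, A = 45.5.
Then Σ (x_i + x_{i+1})·c_i = -969, so x̄ = -969 / (6·45.5) = -323/91.

-323/91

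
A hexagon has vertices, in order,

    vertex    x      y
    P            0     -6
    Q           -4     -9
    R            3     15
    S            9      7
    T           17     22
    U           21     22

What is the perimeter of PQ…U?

|PQ| = √((-4)² + (-3)²) = √25 = 5
|QR| = √((7)² + (24)²) = √625 = 25
|RS| = √((6)² + (-8)²) = √100 = 10
|ST| = √((8)² + (15)²) = √289 = 17
|TU| = √((4)² + (0)²) = √16 = 4
|UP| = √((-21)² + (-28)²) = √1225 = 35
Perimeter = 5 + 25 + 10 + 17 + 4 + 35 = 96.

96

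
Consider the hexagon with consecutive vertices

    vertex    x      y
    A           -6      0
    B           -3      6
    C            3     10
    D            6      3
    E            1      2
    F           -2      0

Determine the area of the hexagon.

61

Apply Gauss's area formula: 2A = Σ (x_i·y_{i+1} − x_{i+1}·y_i), indices taken mod 6.
Σ = (-36) + (-48) + (-51) + (9) + (4) + (0) = -122
Area = |Σ|/2 = 61.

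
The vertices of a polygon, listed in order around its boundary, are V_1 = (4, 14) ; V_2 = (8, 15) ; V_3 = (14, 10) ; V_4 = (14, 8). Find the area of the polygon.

23

Σ = (-52) + (-130) + (-28) + (164) = -46
Area = |Σ|/2 = 23.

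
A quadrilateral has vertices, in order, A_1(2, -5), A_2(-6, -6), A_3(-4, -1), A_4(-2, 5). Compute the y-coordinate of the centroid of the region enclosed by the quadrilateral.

Apply the shoelace (surveyor's) formula. First the cross-terms c_i = x_i·y_{i+1} − x_{i+1}·y_i:
  -42, -18, -22, 0  ⇒  2A = -82, A = -41.
Then Σ (y_i + y_{i+1})·c_i = 500, so ȳ = 500 / (6·(-41)) = -250/123.

-250/123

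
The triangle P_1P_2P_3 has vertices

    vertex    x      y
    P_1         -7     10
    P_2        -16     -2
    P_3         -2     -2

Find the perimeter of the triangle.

|P_1P_2| = √((-9)² + (-12)²) = √225 = 15
|P_2P_3| = √((14)² + (0)²) = √196 = 14
|P_3P_1| = √((-5)² + (12)²) = √169 = 13
Perimeter = 15 + 14 + 13 = 42.

42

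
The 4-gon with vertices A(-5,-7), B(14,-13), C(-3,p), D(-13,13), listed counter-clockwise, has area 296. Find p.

13

The doubled signed area Σ (x_i y_{i+1} − x_{i+1} y_i) is linear in p.
With p=0 it equals 241; the coefficient of p is 27 (from the two edges through C).
So 27·p + 241 = 2·296 = 592 ⇒ p = 13.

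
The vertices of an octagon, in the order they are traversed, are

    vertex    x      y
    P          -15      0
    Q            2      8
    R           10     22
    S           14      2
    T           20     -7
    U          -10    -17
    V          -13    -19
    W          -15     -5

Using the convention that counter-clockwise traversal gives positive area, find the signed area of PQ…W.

Apply Gauss's area formula: 2A = Σ (x_i·y_{i+1} − x_{i+1}·y_i), indices taken mod 8.
Cross-terms: -120, -36, -288, -138, -410, -31, -220, -75  ⇒  Σ = -1318
Signed area = Σ/2 = -659 (negative ⇒ clockwise traversal).

-659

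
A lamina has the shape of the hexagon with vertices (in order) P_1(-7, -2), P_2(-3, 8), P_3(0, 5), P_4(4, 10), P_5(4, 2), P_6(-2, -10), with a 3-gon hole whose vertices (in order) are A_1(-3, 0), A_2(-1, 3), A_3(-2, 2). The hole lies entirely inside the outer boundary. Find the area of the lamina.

Outer boundary:
Apply the shoelace (surveyor's) formula: 2A = Σ (x_i·y_{i+1} − x_{i+1}·y_i), indices taken mod 6.
Cross-terms: -62, -15, -20, -32, -36, -66  ⇒  Σ = -231
Area = |Σ|/2 = 115.5.
Hole:
Apply the surveyor's formula: 2A = Σ (x_i·y_{i+1} − x_{i+1}·y_i), indices taken mod 3.
Σ = (-9) + (4) + (6) = 1
Area = |Σ|/2 = 0.5.
Net area = 115.5 − 0.5 = 115.

115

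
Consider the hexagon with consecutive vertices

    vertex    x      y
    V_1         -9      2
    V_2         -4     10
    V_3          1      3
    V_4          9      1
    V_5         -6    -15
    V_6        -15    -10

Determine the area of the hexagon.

272

Σ = (-82) + (-22) + (-26) + (-129) + (-165) + (-120) = -544
Area = |Σ|/2 = 272.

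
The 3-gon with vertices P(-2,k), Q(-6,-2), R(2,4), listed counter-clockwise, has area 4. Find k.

2

Write out the shoelace sum; only the two edges meeting at P involve k:
2·Area = [(2·k − (-2)·4) + ((-2)·(-2) − (-6)·k)] + -20
       = 8·k + -8 = 8
⇒ k = 2.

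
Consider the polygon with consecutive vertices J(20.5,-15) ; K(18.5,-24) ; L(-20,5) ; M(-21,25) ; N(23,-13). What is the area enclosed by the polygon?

Apply the shoelace formula: 2A = Σ (x_i·y_{i+1} − x_{i+1}·y_i), indices taken mod 5.
Σ = (-214.5) + (-387.5) + (-395) + (-302) + (-78.5) = -1377.5
Area = |Σ|/2 = 688.75.

688.75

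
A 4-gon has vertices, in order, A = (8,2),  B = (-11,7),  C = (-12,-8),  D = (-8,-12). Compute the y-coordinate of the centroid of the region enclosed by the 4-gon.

Apply the shoelace formula. First the cross-terms c_i = x_i·y_{i+1} − x_{i+1}·y_i:
  78, 172, 80, 80  ⇒  2A = 410, A = 205.
Then Σ (y_i + y_{i+1})·c_i = -1870, so ȳ = -1870 / (6·205) = -187/123.

-187/123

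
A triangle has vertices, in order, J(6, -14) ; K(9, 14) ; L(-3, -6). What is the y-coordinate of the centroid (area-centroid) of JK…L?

Apply the surveyor's formula. First the cross-terms c_i = x_i·y_{i+1} − x_{i+1}·y_i:
  210, -12, 78  ⇒  2A = 276, A = 138.
Then Σ (y_i + y_{i+1})·c_i = -1656, so ȳ = -1656 / (6·138) = -2.

-2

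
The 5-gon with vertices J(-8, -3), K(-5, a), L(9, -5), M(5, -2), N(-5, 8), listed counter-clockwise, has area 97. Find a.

Write out the shoelace sum; only the two edges meeting at K involve a:
2·Area = [((-8)·a − (-5)·(-3)) + ((-5)·(-5) − 9·a)] + 116
       = -17·a + 126 = 194
⇒ a = -4.

-4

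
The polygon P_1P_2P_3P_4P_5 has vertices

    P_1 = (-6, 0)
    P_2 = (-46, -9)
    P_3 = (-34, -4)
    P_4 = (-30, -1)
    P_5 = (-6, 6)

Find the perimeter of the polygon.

90

|P_1P_2| = √((-40)² + (-9)²) = √1681 = 41
|P_2P_3| = √((12)² + (5)²) = √169 = 13
|P_3P_4| = √((4)² + (3)²) = √25 = 5
|P_4P_5| = √((24)² + (7)²) = √625 = 25
|P_5P_1| = √((0)² + (-6)²) = √36 = 6
Perimeter = 41 + 13 + 5 + 25 + 6 = 90.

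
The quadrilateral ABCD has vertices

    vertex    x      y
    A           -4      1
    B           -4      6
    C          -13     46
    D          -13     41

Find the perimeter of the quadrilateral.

92

|AB| = √((0)² + (5)²) = √25 = 5
|BC| = √((-9)² + (40)²) = √1681 = 41
|CD| = √((0)² + (-5)²) = √25 = 5
|DA| = √((9)² + (-40)²) = √1681 = 41
Perimeter = 5 + 41 + 5 + 41 = 92.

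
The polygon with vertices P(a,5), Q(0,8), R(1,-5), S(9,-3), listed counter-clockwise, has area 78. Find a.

The doubled signed area Σ (x_i y_{i+1} − x_{i+1} y_i) is linear in a.
With a=0 it equals 79; the coefficient of a is 11 (from the two edges through P).
So 11·a + 79 = 2·78 = 156 ⇒ a = 7.

7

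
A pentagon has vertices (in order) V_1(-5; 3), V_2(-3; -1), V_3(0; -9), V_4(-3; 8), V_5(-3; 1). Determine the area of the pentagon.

V_1→V_2: (-5)(-1) − (-3)(3) = 14
V_2→V_3: (-3)(-9) − (0)(-1) = 27
V_3→V_4: (0)(8) − (-3)(-9) = -27
V_4→V_5: (-3)(1) − (-3)(8) = 21
V_5→V_1: (-3)(3) − (-5)(1) = -4
Σ = 31
Area = |Σ|/2 = 15.5.

15.5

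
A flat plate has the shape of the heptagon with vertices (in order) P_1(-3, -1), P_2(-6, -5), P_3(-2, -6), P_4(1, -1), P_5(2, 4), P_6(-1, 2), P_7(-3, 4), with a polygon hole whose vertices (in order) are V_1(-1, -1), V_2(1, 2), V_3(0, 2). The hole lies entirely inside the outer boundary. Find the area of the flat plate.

Outer boundary:
Cross-terms: 9, 26, 8, 6, 8, 2, 15  ⇒  Σ = 74
Area = |Σ|/2 = 37.
Hole:
Apply the shoelace (surveyor's) formula: 2A = Σ (x_i·y_{i+1} − x_{i+1}·y_i), indices taken mod 3.
Σ = (-1) + (2) + (2) = 3
Area = |Σ|/2 = 1.5.
Net area = 37 − 1.5 = 35.5.

35.5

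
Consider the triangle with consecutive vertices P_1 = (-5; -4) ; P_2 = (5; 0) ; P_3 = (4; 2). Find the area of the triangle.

12

Cross-terms: 20, 10, -6  ⇒  Σ = 24
Area = |Σ|/2 = 12.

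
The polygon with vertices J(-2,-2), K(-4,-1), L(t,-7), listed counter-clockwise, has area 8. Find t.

Write out the shoelace sum; only the two edges meeting at L involve t:
2·Area = [((-4)·(-7) − t·(-1)) + (t·(-2) − (-2)·(-7))] + -6
       = -1·t + 8 = 16
⇒ t = -8.

-8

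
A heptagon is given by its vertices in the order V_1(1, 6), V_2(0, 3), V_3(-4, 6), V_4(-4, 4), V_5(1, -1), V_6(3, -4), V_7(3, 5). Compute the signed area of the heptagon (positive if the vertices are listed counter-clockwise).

Σ = (3) + (12) + (8) + (0) + (-1) + (27) + (13) = 62
Signed area = Σ/2 = 31 (positive ⇒ counter-clockwise traversal).

31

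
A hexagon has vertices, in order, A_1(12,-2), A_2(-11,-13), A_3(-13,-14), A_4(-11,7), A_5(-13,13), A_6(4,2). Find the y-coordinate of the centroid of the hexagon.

Apply Gauss's area formula. First the cross-terms c_i = x_i·y_{i+1} − x_{i+1}·y_i:
  -178, -15, -245, -52, -78, -32  ⇒  2A = -600, A = -300.
Then Σ (y_i + y_{i+1})·c_i = 2580, so ȳ = 2580 / (6·(-300)) = -43/30.

-43/30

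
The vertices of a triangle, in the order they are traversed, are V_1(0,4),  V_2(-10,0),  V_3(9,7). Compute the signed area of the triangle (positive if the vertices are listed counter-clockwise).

3

V_1→V_2: (0)(0) − (-10)(4) = 40
V_2→V_3: (-10)(7) − (9)(0) = -70
V_3→V_1: (9)(4) − (0)(7) = 36
Σ = 6
Signed area = Σ/2 = 3 (positive ⇒ counter-clockwise traversal).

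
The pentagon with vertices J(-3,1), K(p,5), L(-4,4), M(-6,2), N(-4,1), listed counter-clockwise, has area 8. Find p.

-2

The doubled signed area Σ (x_i y_{i+1} − x_{i+1} y_i) is linear in p.
With p=0 it equals 22; the coefficient of p is 3 (from the two edges through K).
So 3·p + 22 = 2·8 = 16 ⇒ p = -2.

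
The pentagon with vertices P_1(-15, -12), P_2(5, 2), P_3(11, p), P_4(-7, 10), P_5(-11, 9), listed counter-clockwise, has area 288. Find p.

The doubled signed area Σ (x_i y_{i+1} − x_{i+1} y_i) is linear in p.
With p=0 it equals 432; the coefficient of p is 12 (from the two edges through P_3).
So 12·p + 432 = 2·288 = 576 ⇒ p = 12.

12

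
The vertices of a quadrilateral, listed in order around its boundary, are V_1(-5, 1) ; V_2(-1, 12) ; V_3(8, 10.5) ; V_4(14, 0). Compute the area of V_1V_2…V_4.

149.25

Σ = (-59) + (-106.5) + (-147) + (14) = -298.5
Area = |Σ|/2 = 149.25.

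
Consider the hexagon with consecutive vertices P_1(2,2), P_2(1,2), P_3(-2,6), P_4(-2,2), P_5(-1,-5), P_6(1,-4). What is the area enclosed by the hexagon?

Apply the surveyor's formula: 2A = Σ (x_i·y_{i+1} − x_{i+1}·y_i), indices taken mod 6.
Σ = (2) + (10) + (8) + (12) + (9) + (10) = 51
Area = |Σ|/2 = 25.5.

25.5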